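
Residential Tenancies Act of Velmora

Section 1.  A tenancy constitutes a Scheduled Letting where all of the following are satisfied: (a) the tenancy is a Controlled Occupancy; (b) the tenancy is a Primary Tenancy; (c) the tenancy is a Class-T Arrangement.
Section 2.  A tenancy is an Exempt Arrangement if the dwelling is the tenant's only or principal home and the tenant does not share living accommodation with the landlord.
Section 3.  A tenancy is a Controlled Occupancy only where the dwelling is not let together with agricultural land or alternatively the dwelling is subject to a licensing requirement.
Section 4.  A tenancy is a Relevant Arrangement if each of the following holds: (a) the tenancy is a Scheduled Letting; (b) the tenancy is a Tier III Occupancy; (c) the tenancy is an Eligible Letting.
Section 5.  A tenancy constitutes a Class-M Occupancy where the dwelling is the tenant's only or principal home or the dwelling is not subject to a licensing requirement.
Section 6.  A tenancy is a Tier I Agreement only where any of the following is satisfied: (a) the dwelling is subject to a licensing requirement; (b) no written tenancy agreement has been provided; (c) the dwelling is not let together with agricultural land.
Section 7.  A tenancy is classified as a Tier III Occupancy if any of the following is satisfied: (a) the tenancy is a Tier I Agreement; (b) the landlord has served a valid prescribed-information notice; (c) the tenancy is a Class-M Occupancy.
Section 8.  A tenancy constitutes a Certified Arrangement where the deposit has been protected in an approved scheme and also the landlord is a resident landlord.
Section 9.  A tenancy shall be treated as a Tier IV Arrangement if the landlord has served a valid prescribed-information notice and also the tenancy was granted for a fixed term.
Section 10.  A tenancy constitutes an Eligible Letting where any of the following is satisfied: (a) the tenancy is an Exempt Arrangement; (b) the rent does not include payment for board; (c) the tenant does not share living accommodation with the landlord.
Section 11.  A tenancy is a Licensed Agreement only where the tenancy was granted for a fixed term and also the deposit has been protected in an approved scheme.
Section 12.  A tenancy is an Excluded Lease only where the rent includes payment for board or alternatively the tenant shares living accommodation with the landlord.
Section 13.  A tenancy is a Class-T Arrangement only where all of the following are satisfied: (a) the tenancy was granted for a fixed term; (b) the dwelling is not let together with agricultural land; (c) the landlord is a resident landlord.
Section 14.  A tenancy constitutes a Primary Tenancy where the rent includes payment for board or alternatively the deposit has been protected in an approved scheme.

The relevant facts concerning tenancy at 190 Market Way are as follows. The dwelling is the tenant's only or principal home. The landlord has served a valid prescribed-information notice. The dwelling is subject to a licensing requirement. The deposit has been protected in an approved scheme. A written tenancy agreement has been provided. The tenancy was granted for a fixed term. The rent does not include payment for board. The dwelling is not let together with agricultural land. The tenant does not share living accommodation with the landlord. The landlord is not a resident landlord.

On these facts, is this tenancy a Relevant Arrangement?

No

Under section 3: the dwelling is not let together with agricultural land? yes; or the dwelling is subject to a licensing requirement? yes. So the tenancy is a Controlled Occupancy.
Under section 14: the rent includes payment for board? no; or the deposit has been protected in an approved scheme? yes. So the tenancy is a Primary Tenancy.
Under section 13: the tenancy was granted for a fixed term? yes; and the dwelling is not let together with agricultural land? yes; and the landlord is a resident landlord? no. So the tenancy is not a Class-T Arrangement.
Under section 1: Controlled Occupancy (section 3)? yes; and Primary Tenancy (section 14)? yes; and Class-T Arrangement (section 13)? no. So the tenancy is not a Scheduled Letting.
Under section 6: the dwelling is subject to a licensing requirement? yes; or no written tenancy agreement has been provided? no; or the dwelling is not let together with agricultural land? yes. So the tenancy is a Tier I Agreement.
Under section 5: the dwelling is the tenant's only or principal home? yes; or the dwelling is not subject to a licensing requirement? no. So the tenancy is a Class-M Occupancy.
Under section 7: Tier I Agreement (section 6)? yes; or the landlord has served a valid prescribed-information notice? yes; or Class-M Occupancy (section 5)? yes. So the tenancy is a Tier III Occupancy.
Under section 2: the dwelling is the tenant's only or principal home? yes; and the tenant does not share living accommodation with the landlord? yes. So the tenancy is an Exempt Arrangement.
Under section 10: Exempt Arrangement (section 2)? yes; or the rent does not include payment for board? yes; or the tenant does not share living accommodation with the landlord? yes. So the tenancy is an Eligible Letting.
Under section 4: Scheduled Letting (section 1)? no; and Tier III Occupancy (section 7)? yes; and Eligible Letting (section 10)? yes. So the tenancy is not a Relevant Arrangement.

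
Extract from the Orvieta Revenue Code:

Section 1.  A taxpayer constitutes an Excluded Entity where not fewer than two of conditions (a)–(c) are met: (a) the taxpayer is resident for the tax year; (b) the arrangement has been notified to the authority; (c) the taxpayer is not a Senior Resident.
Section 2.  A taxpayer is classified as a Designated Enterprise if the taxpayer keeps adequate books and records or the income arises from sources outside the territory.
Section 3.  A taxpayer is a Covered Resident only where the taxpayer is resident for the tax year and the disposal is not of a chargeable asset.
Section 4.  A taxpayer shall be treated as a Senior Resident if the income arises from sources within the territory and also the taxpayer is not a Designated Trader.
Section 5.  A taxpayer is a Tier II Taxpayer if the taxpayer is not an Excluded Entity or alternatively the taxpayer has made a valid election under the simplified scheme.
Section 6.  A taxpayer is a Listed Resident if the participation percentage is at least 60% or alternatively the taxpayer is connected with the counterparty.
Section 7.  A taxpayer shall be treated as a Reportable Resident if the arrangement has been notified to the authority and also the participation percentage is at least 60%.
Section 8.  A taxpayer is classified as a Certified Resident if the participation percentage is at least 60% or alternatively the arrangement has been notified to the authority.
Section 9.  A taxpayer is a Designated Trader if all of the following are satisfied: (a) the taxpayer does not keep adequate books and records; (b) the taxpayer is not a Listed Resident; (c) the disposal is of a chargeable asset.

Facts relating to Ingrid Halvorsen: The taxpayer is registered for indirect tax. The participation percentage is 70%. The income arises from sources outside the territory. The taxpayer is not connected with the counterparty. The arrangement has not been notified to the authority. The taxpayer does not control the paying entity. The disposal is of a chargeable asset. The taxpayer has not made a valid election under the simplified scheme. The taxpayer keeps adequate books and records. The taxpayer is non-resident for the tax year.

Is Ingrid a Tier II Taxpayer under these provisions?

Yes

Under section 6: participation percentage: 70% ≥ 60%? yes; or the taxpayer is connected with the counterparty? no. So the taxpayer is a Listed Resident.
Under section 9: the taxpayer does not keep adequate books and records? no; and not a Listed Resident (section 6)? no; and the disposal is of a chargeable asset? yes. So the taxpayer is not a Designated Trader.
Under section 4: the income arises from sources within the territory? no; and not a Designated Trader (section 9)? yes. So the taxpayer is not a Senior Resident.
Under section 1: the taxpayer is resident for the tax year? no; the arrangement has been notified to the authority? no; not a Senior Resident (section 4)? yes — 1 of 3 hold (need ≥2) → not satisfied.
Under section 5: not an Excluded Entity (section 1)? yes; or the taxpayer has made a valid election under the simplified scheme? no. So the taxpayer is a Tier II Taxpayer.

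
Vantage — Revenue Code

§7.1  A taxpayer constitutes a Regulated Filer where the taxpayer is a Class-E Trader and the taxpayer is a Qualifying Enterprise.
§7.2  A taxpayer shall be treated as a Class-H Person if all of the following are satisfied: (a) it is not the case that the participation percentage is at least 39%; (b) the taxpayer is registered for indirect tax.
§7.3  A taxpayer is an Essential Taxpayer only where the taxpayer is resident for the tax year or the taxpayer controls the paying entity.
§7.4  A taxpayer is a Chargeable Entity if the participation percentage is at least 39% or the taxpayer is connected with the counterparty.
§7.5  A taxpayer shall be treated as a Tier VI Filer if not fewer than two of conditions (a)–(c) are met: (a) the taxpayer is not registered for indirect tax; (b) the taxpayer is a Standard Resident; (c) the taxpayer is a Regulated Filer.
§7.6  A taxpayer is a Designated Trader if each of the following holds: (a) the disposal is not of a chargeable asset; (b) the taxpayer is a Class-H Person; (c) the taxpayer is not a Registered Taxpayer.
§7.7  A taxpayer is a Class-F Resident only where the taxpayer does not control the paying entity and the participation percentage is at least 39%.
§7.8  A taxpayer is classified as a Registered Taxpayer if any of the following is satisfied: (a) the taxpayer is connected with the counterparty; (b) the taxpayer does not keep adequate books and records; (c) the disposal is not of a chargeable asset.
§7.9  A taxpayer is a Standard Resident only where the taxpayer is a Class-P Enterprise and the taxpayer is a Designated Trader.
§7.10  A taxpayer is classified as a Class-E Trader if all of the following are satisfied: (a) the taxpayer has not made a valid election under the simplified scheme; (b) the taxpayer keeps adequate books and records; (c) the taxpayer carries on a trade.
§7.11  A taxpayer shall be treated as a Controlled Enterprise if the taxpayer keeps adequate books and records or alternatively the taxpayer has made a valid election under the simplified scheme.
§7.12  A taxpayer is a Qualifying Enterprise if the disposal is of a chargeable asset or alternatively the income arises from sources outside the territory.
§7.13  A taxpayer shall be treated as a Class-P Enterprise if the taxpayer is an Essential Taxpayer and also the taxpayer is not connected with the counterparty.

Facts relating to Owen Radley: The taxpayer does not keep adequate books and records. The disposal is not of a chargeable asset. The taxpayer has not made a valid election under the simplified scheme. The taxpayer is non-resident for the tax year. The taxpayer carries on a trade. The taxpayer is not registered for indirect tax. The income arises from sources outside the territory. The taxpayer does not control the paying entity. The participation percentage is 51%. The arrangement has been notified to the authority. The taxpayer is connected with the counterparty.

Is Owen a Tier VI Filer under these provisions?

§7.3 — Essential Taxpayer: [the taxpayer is resident for the tax year? no] OR [the taxpayer controls the paying entity? no] → not satisfied.
§7.13 — Class-P Enterprise: [Essential Taxpayer (§7.3)? no] AND [the taxpayer is not connected with the counterparty? no] → not satisfied.
§7.2 — Class-H Person: [participation percentage: 51% ≥ 39%? yes, so negated condition no] AND [the taxpayer is registered for indirect tax? no] → not satisfied.
§7.8 — Registered Taxpayer: [the taxpayer is connected with the counterparty? yes] OR [the taxpayer does not keep adequate books and records? yes] OR [the disposal is not of a chargeable asset? yes] → satisfied.
§7.6 — Designated Trader: [the disposal is not of a chargeable asset? yes] AND [Class-H Person (§7.2)? no] AND [not a Registered Taxpayer (§7.8)? no] → not satisfied.
§7.9 — Standard Resident: [Class-P Enterprise (§7.13)? no] AND [Designated Trader (§7.6)? no] → not satisfied.
§7.10 — Class-E Trader: [the taxpayer has not made a valid election under the simplified scheme? yes] AND [the taxpayer keeps adequate books and records? no] AND [the taxpayer carries on a trade? yes] → not satisfied.
§7.12 — Qualifying Enterprise: [the disposal is of a chargeable asset? no] OR [the income arises from sources outside the territory? yes] → satisfied.
§7.1 — Regulated Filer: [Class-E Trader (§7.10)? no] AND [Qualifying Enterprise (§7.12)? yes] → not satisfied.
§7.5 — Tier VI Filer: the taxpayer is not registered for indirect tax? yes; Standard Resident (§7.9)? no; Regulated Filer (§7.1)? no — 1 of 3 hold (need ≥2) → not satisfied.

No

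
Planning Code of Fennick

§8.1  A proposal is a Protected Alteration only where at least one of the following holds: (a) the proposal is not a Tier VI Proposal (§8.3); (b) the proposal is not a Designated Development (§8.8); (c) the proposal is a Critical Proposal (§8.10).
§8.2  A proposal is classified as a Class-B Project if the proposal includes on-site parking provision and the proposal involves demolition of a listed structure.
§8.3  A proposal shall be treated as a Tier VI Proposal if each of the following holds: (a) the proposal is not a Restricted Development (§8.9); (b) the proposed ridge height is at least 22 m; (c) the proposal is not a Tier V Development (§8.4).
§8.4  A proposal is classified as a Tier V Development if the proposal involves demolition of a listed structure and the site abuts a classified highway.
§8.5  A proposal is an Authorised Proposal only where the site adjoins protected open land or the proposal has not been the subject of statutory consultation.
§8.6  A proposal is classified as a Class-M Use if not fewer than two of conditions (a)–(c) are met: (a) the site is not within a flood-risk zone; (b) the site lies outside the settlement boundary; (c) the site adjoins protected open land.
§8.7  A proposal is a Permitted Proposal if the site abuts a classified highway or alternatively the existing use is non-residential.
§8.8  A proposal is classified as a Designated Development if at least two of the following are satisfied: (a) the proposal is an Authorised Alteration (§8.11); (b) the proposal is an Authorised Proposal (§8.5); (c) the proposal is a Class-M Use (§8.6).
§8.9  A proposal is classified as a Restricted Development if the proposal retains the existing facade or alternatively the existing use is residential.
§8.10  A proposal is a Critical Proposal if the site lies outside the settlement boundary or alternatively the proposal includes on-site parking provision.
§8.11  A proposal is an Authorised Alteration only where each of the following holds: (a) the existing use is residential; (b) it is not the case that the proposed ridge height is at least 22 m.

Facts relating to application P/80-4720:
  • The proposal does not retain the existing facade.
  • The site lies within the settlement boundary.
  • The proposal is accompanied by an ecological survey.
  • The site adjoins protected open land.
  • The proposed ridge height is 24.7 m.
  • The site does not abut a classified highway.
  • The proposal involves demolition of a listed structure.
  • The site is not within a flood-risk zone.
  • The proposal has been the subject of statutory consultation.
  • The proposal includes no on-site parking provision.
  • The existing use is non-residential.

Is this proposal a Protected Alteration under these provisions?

No

§8.9 — Restricted Development: [the proposal retains the existing facade? no] OR [the existing use is residential? no] → not satisfied.
§8.4 — Tier V Development: [the proposal involves demolition of a listed structure? yes] AND [the site abuts a classified highway? no] → not satisfied.
§8.3 — Tier VI Proposal: [not a Restricted Development (§8.9)? yes] AND [proposed ridge height: 24.7 m ≥ 22 m? yes] AND [not a Tier V Development (§8.4)? yes] → satisfied.
§8.11 — Authorised Alteration: [the existing use is residential? no] AND [proposed ridge height: 24.7 m ≥ 22 m? yes, so negated condition no] → not satisfied.
§8.5 — Authorised Proposal: [the site adjoins protected open land? yes] OR [the proposal has not been the subject of statutory consultation? no] → satisfied.
§8.6 — Class-M Use: the site is not within a flood-risk zone? yes; the site lies outside the settlement boundary? no; the site adjoins protected open land? yes — 2 of 3 hold (need ≥2) → satisfied.
§8.8 — Designated Development: Authorised Alteration (§8.11)? no; Authorised Proposal (§8.5)? yes; Class-M Use (§8.6)? yes — 2 of 3 hold (need ≥2) → satisfied.
§8.10 — Critical Proposal: [the site lies outside the settlement boundary? no] OR [the proposal includes on-site parking provision? no] → not satisfied.
§8.1 — Protected Alteration: [not a Tier VI Proposal (§8.3)? no] OR [not a Designated Development (§8.8)? no] OR [Critical Proposal (§8.10)? no] → not satisfied.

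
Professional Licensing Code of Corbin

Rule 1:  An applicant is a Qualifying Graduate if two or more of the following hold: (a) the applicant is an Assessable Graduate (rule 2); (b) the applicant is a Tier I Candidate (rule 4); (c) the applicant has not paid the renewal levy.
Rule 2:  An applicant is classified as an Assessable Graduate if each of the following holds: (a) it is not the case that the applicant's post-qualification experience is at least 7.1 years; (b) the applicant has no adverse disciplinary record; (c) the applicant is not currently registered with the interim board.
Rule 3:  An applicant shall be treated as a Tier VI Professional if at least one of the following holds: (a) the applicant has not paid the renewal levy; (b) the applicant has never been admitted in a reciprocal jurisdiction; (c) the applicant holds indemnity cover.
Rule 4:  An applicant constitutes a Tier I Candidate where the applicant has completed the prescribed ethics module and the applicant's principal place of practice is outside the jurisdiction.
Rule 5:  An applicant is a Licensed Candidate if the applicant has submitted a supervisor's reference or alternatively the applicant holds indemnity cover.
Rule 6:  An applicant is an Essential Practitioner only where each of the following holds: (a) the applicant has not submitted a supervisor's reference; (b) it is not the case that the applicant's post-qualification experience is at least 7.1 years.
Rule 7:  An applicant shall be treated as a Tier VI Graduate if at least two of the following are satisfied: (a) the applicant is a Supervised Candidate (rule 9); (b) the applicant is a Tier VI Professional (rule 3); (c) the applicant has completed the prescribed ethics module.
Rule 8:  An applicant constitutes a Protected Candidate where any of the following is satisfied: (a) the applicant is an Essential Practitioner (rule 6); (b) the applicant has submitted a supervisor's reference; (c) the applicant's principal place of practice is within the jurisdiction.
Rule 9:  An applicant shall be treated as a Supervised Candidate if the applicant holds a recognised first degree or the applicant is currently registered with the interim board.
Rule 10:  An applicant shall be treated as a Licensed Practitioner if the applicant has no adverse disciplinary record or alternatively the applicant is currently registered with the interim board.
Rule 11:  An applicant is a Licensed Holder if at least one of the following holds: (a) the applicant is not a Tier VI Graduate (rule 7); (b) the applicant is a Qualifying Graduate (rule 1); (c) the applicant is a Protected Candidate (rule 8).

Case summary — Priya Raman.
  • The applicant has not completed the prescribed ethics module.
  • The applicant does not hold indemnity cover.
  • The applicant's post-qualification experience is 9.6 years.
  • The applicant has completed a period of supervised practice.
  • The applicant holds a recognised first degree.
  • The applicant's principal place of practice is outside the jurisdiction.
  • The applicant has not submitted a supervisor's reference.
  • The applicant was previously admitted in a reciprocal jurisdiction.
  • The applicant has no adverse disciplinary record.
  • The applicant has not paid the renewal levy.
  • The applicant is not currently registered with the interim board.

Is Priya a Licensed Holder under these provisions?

No

rule 9 — Supervised Candidate: [the applicant holds a recognised first degree? yes] OR [the applicant is currently registered with the interim board? no] → satisfied.
rule 3 — Tier VI Professional: [the applicant has not paid the renewal levy? yes] OR [the applicant has never been admitted in a reciprocal jurisdiction? no] OR [the applicant holds indemnity cover? no] → satisfied.
rule 7 — Tier VI Graduate: Supervised Candidate (rule 9)? yes; Tier VI Professional (rule 3)? yes; the applicant has completed the prescribed ethics module? no — 2 of 3 hold (need ≥2) → satisfied.
rule 2 — Assessable Graduate: [applicant's post-qualification experience: 9.6 years ≥ 7.1 years? yes, so negated condition no] AND [the applicant has no adverse disciplinary record? yes] AND [the applicant is not currently registered with the interim board? yes] → not satisfied.
rule 4 — Tier I Candidate: [the applicant has completed the prescribed ethics module? no] AND [the applicant's principal place of practice is outside the jurisdiction? yes] → not satisfied.
rule 1 — Qualifying Graduate: Assessable Graduate (rule 2)? no; Tier I Candidate (rule 4)? no; the applicant has not paid the renewal levy? yes — 1 of 3 hold (need ≥2) → not satisfied.
rule 6 — Essential Practitioner: [the applicant has not submitted a supervisor's reference? yes] AND [applicant's post-qualification experience: 9.6 years ≥ 7.1 years? yes, so negated condition no] → not satisfied.
rule 8 — Protected Candidate: [Essential Practitioner (rule 6)? no] OR [the applicant has submitted a supervisor's reference? no] OR [the applicant's principal place of practice is within the jurisdiction? no] → not satisfied.
rule 11 — Licensed Holder: [not a Tier VI Graduate (rule 7)? no] OR [Qualifying Graduate (rule 1)? no] OR [Protected Candidate (rule 8)? no] → not satisfied.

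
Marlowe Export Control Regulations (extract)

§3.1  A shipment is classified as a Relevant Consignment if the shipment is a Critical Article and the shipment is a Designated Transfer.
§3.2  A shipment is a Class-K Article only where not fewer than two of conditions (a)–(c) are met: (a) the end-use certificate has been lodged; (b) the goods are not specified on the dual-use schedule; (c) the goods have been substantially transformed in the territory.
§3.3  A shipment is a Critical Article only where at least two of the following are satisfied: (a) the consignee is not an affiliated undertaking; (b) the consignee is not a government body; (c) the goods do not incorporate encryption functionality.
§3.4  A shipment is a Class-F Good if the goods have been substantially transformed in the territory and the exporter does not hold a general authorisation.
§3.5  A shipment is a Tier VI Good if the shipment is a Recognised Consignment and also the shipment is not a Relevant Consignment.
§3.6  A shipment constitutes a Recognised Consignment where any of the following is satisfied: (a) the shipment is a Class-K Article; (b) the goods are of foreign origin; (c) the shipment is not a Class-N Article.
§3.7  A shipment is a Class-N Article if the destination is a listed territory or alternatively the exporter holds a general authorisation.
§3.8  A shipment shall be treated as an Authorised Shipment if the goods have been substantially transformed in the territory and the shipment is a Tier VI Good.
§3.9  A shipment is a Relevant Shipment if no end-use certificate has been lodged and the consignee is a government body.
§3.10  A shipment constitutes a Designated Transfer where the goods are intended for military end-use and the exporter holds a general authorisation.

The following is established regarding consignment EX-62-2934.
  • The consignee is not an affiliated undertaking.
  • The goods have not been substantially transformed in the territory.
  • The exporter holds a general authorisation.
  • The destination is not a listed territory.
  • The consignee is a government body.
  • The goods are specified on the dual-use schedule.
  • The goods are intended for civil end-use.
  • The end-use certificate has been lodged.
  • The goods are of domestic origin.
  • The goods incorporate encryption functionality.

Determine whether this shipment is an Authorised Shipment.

§3.2 — Class-K Article: the end-use certificate has been lodged? yes; the goods are not specified on the dual-use schedule? no; the goods have been substantially transformed in the territory? no — 1 of 3 hold (need ≥2) → not satisfied.
§3.7 — Class-N Article: [the destination is a listed territory? no] OR [the exporter holds a general authorisation? yes] → satisfied.
§3.6 — Recognised Consignment: [Class-K Article (§3.2)? no] OR [the goods are of foreign origin? no] OR [not a Class-N Article (§3.7)? no] → not satisfied.
§3.3 — Critical Article: the consignee is not an affiliated undertaking? yes; the consignee is not a government body? no; the goods do not incorporate encryption functionality? no — 1 of 3 hold (need ≥2) → not satisfied.
§3.10 — Designated Transfer: [the goods are intended for military end-use? no] AND [the exporter holds a general authorisation? yes] → not satisfied.
§3.1 — Relevant Consignment: [Critical Article (§3.3)? no] AND [Designated Transfer (§3.10)? no] → not satisfied.
§3.5 — Tier VI Good: [Recognised Consignment (§3.6)? no] AND [not a Relevant Consignment (§3.1)? yes] → not satisfied.
§3.8 — Authorised Shipment: [the goods have been substantially transformed in the territory? no] AND [Tier VI Good (§3.5)? no] → not satisfied.

No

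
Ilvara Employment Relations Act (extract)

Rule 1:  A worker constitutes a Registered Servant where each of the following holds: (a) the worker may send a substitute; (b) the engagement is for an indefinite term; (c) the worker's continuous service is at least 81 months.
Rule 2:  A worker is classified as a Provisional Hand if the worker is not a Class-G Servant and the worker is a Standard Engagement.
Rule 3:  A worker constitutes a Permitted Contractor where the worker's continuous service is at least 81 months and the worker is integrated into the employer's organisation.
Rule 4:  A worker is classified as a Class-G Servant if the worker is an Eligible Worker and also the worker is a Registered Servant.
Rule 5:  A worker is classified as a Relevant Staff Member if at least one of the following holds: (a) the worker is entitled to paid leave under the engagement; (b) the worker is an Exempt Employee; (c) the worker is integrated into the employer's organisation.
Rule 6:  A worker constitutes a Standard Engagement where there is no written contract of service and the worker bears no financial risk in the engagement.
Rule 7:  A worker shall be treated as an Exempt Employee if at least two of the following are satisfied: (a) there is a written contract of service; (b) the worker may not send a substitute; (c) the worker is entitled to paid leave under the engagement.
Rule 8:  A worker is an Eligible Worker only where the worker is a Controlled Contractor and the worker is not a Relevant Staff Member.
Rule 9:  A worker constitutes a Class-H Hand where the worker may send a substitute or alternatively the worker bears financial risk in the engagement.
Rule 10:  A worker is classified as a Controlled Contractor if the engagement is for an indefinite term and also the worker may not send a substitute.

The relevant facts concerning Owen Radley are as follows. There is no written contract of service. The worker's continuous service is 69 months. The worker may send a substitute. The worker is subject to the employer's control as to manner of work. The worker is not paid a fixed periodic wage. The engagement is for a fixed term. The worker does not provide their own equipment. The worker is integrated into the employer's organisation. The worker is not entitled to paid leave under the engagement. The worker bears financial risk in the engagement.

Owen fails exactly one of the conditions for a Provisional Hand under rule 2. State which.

Under rule 10: the engagement is for an indefinite term? no; and the worker may not send a substitute? no. So the worker is not a Controlled Contractor.
Under rule 7: there is a written contract of service? no; the worker may not send a substitute? no; the worker is entitled to paid leave under the engagement? no — 0 of 3 hold (need ≥2) → not satisfied.
Under rule 5: the worker is entitled to paid leave under the engagement? no; or Exempt Employee (rule 7)? no; or the worker is integrated into the employer's organisation? yes. So the worker is a Relevant Staff Member.
Under rule 8: Controlled Contractor (rule 10)? no; and not a Relevant Staff Member (rule 5)? no. So the worker is not an Eligible Worker.
Under rule 1: the worker may send a substitute? yes; and the engagement is for an indefinite term? no; and worker's continuous service: 69 months ≥ 81 months? no. So the worker is not a Registered Servant.
Under rule 4: Eligible Worker (rule 8)? no; and Registered Servant (rule 1)? no. So the worker is not a Class-G Servant.
Under rule 6: there is no written contract of service? yes; and the worker bears no financial risk in the engagement? no. So the worker is not a Standard Engagement.
Under rule 2: not a Class-G Servant (rule 4)? yes; and Standard Engagement (rule 6)? no. So the worker is not a Provisional Hand.

Standard Engagement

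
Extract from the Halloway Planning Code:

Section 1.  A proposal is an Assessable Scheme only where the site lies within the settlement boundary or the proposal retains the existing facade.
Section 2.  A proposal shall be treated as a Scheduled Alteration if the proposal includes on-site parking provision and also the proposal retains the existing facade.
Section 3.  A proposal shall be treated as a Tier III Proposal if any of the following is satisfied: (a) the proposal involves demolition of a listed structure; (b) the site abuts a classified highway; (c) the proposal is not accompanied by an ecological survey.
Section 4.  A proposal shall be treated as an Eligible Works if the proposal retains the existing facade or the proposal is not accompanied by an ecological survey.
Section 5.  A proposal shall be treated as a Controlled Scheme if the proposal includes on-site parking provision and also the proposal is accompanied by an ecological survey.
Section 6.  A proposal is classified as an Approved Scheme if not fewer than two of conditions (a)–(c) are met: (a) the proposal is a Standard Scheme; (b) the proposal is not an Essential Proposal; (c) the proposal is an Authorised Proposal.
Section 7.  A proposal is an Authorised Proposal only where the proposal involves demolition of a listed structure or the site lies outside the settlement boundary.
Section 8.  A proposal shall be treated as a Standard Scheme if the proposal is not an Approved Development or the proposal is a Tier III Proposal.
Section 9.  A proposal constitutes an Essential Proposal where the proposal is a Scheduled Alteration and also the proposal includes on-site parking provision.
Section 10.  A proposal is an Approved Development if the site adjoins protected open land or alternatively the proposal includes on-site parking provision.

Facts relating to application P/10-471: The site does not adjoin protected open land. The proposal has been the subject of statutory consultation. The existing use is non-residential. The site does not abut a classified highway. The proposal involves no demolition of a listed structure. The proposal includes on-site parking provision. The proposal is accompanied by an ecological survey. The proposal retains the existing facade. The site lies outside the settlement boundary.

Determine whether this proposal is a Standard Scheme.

No

Under section 10: the site adjoins protected open land? no; or the proposal includes on-site parking provision? yes. So the proposal is an Approved Development.
Under section 3: the proposal involves demolition of a listed structure? no; or the site abuts a classified highway? no; or the proposal is not accompanied by an ecological survey? no. So the proposal is not a Tier III Proposal.
Under section 8: not an Approved Development (section 10)? no; or Tier III Proposal (section 3)? no. So the proposal is not a Standard Scheme.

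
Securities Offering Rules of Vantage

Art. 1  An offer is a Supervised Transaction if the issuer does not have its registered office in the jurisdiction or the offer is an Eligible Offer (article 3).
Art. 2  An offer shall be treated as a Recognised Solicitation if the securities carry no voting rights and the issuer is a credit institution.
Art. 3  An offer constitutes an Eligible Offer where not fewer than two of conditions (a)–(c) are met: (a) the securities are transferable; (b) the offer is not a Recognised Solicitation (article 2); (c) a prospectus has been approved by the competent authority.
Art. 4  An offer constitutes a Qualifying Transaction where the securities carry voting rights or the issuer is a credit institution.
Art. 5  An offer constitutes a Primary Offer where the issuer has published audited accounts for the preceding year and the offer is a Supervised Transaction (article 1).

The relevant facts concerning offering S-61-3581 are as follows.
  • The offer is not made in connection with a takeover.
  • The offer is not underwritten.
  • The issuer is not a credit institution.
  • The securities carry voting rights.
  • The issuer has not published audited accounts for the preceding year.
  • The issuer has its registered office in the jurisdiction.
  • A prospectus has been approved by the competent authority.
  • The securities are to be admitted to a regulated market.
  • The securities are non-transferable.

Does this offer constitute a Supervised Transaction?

article 2 — Recognised Solicitation: [the securities carry no voting rights? no] AND [the issuer is a credit institution? no] → not satisfied.
article 3 — Eligible Offer: the securities are transferable? no; not a Recognised Solicitation (article 2)? yes; a prospectus has been approved by the competent authority? yes — 2 of 3 hold (need ≥2) → satisfied.
article 1 — Supervised Transaction: [the issuer does not have its registered office in the jurisdiction? no] OR [Eligible Offer (article 3)? yes] → satisfied.

Yes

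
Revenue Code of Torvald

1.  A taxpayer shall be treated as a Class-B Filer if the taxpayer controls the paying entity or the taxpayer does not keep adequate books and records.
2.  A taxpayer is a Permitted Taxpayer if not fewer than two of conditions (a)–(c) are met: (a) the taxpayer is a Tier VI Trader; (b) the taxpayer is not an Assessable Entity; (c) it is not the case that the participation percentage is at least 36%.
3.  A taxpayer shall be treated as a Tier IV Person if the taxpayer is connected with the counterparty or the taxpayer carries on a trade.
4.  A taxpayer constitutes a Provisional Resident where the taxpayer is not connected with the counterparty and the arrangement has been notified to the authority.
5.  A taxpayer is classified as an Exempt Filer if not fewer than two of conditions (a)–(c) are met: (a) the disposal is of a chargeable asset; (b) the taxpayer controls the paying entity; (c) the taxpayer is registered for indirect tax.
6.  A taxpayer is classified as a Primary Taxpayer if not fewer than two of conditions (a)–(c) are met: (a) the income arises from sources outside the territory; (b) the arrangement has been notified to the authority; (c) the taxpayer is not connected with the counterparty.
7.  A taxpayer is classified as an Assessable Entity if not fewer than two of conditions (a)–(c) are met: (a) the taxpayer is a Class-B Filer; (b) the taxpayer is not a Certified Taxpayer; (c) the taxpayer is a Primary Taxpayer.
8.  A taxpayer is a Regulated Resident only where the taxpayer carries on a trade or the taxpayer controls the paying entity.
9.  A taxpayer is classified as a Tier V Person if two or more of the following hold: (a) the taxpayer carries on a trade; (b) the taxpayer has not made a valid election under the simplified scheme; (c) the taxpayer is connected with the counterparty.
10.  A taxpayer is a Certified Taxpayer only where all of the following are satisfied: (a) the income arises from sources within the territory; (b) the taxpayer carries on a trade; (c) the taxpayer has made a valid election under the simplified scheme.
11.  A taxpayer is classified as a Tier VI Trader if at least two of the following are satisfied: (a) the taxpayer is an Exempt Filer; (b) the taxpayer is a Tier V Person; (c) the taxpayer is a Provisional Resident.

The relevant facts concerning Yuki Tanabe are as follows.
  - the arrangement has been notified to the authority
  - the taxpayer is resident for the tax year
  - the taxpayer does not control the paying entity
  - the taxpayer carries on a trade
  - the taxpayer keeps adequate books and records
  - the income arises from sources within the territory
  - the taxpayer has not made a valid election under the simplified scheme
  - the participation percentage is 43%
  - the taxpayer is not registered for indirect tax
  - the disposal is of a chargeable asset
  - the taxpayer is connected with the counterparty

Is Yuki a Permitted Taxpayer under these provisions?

paragraph 5 — Exempt Filer: the disposal is of a chargeable asset? yes; the taxpayer controls the paying entity? no; the taxpayer is registered for indirect tax? no — 1 of 3 hold (need ≥2) → not satisfied.
paragraph 9 — Tier V Person: the taxpayer carries on a trade? yes; the taxpayer has not made a valid election under the simplified scheme? yes; the taxpayer is connected with the counterparty? yes — 3 of 3 hold (need ≥2) → satisfied.
paragraph 4 — Provisional Resident: [the taxpayer is not connected with the counterparty? no] AND [the arrangement has been notified to the authority? yes] → not satisfied.
paragraph 11 — Tier VI Trader: Exempt Filer (paragraph 5)? no; Tier V Person (paragraph 9)? yes; Provisional Resident (paragraph 4)? no — 1 of 3 hold (need ≥2) → not satisfied.
paragraph 1 — Class-B Filer: [the taxpayer controls the paying entity? no] OR [the taxpayer does not keep adequate books and records? no] → not satisfied.
paragraph 10 — Certified Taxpayer: [the income arises from sources within the territory? yes] AND [the taxpayer carries on a trade? yes] AND [the taxpayer has made a valid election under the simplified scheme? no] → not satisfied.
paragraph 6 — Primary Taxpayer: the income arises from sources outside the territory? no; the arrangement has been notified to the authority? yes; the taxpayer is not connected with the counterparty? no — 1 of 3 hold (need ≥2) → not satisfied.
paragraph 7 — Assessable Entity: Class-B Filer (paragraph 1)? no; not a Certified Taxpayer (paragraph 10)? yes; Primary Taxpayer (paragraph 6)? no — 1 of 3 hold (need ≥2) → not satisfied.
paragraph 2 — Permitted Taxpayer: Tier VI Trader (paragraph 11)? no; not an Assessable Entity (paragraph 7)? yes; participation percentage: 43% ≥ 36%? yes, so negated condition no — 1 of 3 hold (need ≥2) → not satisfied.

No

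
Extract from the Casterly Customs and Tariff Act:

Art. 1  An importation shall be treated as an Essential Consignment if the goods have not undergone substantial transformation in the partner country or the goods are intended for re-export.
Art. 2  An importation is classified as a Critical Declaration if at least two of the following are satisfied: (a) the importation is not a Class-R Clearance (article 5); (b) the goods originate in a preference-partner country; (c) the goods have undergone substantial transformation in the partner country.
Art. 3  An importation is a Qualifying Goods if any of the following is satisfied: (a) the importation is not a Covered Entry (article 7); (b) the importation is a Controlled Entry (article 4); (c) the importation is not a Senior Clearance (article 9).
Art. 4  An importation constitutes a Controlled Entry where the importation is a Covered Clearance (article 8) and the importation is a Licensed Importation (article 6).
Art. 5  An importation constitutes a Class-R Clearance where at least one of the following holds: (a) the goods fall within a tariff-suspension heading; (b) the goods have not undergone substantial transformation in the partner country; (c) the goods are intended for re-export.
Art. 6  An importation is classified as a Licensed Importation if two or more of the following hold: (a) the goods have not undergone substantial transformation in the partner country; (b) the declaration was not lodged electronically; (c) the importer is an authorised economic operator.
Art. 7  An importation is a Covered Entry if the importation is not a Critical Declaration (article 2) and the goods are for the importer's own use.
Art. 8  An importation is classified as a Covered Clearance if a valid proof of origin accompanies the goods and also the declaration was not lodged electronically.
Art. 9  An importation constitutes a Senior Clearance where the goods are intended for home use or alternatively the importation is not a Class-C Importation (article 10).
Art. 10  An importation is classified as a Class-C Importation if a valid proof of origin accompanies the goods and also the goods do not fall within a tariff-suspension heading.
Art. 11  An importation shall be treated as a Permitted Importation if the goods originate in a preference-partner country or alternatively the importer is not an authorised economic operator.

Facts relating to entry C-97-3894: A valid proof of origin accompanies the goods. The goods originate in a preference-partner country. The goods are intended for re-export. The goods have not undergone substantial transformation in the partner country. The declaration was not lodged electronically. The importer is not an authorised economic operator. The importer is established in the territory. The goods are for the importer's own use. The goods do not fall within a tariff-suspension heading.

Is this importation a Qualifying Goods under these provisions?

article 5 — Class-R Clearance: [the goods fall within a tariff-suspension heading? no] OR [the goods have not undergone substantial transformation in the partner country? yes] OR [the goods are intended for re-export? yes] → satisfied.
article 2 — Critical Declaration: not a Class-R Clearance (article 5)? no; the goods originate in a preference-partner country? yes; the goods have undergone substantial transformation in the partner country? no — 1 of 3 hold (need ≥2) → not satisfied.
article 7 — Covered Entry: [not a Critical Declaration (article 2)? yes] AND [the goods are for the importer's own use? yes] → satisfied.
article 8 — Covered Clearance: [a valid proof of origin accompanies the goods? yes] AND [the declaration was not lodged electronically? yes] → satisfied.
article 6 — Licensed Importation: the goods have not undergone substantial transformation in the partner country? yes; the declaration was not lodged electronically? yes; the importer is an authorised economic operator? no — 2 of 3 hold (need ≥2) → satisfied.
article 4 — Controlled Entry: [Covered Clearance (article 8)? yes] AND [Licensed Importation (article 6)? yes] → satisfied.
article 10 — Class-C Importation: [a valid proof of origin accompanies the goods? yes] AND [the goods do not fall within a tariff-suspension heading? yes] → satisfied.
article 9 — Senior Clearance: [the goods are intended for home use? no] OR [not a Class-C Importation (article 10)? no] → not satisfied.
article 3 — Qualifying Goods: [not a Covered Entry (article 7)? no] OR [Controlled Entry (article 4)? yes] OR [not a Senior Clearance (article 9)? yes] → satisfied.

Yes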